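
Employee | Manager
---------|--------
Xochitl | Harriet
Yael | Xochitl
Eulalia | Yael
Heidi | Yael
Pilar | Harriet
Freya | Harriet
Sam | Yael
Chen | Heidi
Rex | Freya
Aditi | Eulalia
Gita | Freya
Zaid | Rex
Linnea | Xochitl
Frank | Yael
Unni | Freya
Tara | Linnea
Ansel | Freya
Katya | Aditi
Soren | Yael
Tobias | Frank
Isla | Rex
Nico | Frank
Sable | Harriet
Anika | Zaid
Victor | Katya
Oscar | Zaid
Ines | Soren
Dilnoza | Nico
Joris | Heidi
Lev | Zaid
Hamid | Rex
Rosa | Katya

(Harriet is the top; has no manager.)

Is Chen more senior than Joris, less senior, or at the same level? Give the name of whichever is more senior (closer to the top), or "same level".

same level

Both Chen and Joris are 4 levels below Harriet.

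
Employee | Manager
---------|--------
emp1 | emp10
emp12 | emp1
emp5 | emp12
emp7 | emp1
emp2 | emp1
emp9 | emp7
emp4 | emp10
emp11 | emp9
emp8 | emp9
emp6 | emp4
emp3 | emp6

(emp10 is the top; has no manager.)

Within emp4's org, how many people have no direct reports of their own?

1

The only person in emp4's organization with no one reporting to them is emp3. That is 1.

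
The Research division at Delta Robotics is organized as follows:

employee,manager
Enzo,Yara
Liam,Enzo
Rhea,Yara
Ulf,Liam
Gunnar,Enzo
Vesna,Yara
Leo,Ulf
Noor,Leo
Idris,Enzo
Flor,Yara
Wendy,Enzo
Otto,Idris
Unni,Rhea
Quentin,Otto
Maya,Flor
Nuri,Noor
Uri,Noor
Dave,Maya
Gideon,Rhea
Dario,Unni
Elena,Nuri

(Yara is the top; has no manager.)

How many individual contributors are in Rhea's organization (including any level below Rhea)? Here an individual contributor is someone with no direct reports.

The people in Rhea's organization with no one reporting to them are Gideon, Dario. That is 2.

2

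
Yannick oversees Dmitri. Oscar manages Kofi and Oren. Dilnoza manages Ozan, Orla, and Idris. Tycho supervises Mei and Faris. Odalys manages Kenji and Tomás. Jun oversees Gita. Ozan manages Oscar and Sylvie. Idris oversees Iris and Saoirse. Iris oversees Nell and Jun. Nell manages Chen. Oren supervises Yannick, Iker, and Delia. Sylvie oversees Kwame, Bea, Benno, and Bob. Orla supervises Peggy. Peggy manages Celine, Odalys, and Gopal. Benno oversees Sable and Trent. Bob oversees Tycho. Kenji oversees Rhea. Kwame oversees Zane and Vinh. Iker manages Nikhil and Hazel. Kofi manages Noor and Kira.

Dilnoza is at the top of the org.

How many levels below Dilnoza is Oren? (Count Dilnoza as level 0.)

Chain from Oren up to Dilnoza: Oren → Oscar → Ozan → Dilnoza. That is 3 steps up, so Oren is 3 levels below Dilnoza.

3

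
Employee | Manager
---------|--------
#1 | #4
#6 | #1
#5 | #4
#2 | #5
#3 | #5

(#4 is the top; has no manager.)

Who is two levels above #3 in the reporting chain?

#4

#3 reports to #5, and #5 reports to #4. So #3's skip-level manager is #4.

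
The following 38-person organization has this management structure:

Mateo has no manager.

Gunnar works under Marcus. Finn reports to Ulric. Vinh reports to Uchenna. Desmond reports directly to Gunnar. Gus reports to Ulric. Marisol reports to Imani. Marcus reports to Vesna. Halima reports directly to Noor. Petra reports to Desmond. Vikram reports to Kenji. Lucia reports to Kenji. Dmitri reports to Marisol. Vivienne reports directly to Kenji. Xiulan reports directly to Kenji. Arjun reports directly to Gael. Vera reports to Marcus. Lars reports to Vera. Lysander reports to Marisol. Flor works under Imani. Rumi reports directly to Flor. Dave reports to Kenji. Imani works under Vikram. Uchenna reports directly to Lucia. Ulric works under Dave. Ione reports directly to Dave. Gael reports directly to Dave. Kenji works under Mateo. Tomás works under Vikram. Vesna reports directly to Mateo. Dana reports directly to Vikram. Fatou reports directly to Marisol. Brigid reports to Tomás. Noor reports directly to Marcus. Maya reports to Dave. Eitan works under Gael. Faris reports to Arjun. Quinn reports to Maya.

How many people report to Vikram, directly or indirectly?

Vikram directly manages Imani, Tomás, Dana. Under Imani: Flor, Rumi, Marisol, Lysander, Fatou, Dmitri (6). Under Tomás: Brigid (1). Dana has no reports. So Vikram's organization is 3 direct reports plus everyone under them: 7 + 2 + 1 = 10.

10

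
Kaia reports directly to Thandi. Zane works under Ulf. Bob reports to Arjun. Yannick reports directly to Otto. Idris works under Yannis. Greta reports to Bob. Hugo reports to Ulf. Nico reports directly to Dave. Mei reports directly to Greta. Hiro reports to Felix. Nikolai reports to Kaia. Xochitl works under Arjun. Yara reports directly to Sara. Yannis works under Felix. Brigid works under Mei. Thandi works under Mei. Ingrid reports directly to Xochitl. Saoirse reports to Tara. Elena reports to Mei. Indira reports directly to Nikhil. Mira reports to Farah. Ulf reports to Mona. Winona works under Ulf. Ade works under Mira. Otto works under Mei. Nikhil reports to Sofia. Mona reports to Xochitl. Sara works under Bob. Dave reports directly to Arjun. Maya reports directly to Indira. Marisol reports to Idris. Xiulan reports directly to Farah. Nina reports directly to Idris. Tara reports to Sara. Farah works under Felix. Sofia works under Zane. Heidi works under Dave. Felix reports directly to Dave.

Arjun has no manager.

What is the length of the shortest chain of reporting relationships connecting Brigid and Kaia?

3

Brigid is 1 level below Mei, and Kaia is 2 levels below Mei (their lowest common manager). The shortest path runs up from Brigid to Mei and back down to Kaia: 1 + 2 = 3 links.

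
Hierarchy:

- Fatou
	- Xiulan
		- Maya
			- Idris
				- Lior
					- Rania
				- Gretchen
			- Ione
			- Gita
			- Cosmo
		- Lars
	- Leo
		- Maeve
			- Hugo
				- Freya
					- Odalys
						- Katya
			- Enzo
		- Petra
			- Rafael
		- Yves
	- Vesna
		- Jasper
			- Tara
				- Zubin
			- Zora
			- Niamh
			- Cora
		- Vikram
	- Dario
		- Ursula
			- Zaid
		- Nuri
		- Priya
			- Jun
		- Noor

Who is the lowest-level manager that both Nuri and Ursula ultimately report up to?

Dario

Nuri's chain of managers is Dario, Fatou. Ursula's chain of managers is Dario, Fatou. The first manager that appears in both chains is Dario.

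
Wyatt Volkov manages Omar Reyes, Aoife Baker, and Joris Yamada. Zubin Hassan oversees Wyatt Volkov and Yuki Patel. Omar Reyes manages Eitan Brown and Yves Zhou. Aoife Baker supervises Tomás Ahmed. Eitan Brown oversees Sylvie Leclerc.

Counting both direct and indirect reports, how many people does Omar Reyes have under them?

3

Omar Reyes directly manages Eitan Brown, Yves Zhou. Under Eitan Brown: Sylvie Leclerc (1). Yves Zhou has no reports. So Omar Reyes's organization is 2 direct reports plus everyone under them: 2 + 1 = 3.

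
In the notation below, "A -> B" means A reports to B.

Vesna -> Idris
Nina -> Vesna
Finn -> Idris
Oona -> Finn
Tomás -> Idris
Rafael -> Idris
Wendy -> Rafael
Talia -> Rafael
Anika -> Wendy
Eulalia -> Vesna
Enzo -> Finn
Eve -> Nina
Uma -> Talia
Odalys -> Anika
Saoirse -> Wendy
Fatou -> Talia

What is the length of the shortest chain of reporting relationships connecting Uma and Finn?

4

Uma is 3 levels below Idris, and Finn is 1 level below Idris (their lowest common manager). The shortest path runs up from Uma to Idris and back down to Finn: 3 + 1 = 4 links.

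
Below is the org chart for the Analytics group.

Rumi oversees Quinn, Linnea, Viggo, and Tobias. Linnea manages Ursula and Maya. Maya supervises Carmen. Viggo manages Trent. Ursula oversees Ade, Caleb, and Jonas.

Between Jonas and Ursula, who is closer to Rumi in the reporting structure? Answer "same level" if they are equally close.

Ursula

Jonas is 3 levels below Rumi; Ursula is 2. Ursula is higher.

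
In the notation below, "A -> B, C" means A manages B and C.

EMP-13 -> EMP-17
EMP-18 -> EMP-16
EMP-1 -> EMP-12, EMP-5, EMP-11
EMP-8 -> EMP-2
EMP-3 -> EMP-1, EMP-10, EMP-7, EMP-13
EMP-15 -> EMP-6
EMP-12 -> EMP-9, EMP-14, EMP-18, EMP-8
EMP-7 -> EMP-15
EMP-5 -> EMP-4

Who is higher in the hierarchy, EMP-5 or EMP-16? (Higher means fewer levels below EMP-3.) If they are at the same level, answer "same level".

EMP-5 is 2 levels below EMP-3; EMP-16 is 4. EMP-5 is higher.

EMP-5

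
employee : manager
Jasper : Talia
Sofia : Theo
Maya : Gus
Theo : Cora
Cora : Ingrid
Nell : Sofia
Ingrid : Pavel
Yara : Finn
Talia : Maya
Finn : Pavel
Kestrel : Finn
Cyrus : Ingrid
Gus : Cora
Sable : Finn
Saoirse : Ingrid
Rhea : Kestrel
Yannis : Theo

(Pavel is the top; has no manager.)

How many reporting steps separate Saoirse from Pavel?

Chain from Saoirse up to Pavel: Saoirse → Ingrid → Pavel. That is 2 steps up, so Saoirse is 2 levels below Pavel.

2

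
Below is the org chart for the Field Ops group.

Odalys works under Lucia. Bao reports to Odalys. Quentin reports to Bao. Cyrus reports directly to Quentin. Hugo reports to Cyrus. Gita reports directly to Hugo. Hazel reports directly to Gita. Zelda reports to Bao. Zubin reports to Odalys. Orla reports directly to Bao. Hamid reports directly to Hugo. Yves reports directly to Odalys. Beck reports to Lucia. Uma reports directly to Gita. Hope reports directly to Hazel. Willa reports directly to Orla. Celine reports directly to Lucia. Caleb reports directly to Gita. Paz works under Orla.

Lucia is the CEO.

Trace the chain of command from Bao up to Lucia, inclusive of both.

Bao reports to Odalys. Odalys reports to Lucia. Lucia is at the top.

Bao -> Odalys -> Lucia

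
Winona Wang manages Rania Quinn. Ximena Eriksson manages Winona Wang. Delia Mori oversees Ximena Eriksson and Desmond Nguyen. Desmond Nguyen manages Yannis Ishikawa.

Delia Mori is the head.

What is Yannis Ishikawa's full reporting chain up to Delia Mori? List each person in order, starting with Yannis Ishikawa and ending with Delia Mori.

Yannis Ishikawa -> Desmond Nguyen -> Delia Mori

Yannis Ishikawa reports to Desmond Nguyen. Desmond Nguyen reports to Delia Mori. Delia Mori is at the top.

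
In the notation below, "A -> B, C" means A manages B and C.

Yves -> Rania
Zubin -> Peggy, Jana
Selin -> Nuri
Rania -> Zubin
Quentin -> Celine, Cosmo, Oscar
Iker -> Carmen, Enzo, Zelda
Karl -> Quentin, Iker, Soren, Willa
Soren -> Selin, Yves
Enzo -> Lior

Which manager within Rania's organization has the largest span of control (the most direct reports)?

Zubin

Direct-report counts within Rania's organization: Rania has 1; Zubin has 2. The largest is 2, held by Zubin.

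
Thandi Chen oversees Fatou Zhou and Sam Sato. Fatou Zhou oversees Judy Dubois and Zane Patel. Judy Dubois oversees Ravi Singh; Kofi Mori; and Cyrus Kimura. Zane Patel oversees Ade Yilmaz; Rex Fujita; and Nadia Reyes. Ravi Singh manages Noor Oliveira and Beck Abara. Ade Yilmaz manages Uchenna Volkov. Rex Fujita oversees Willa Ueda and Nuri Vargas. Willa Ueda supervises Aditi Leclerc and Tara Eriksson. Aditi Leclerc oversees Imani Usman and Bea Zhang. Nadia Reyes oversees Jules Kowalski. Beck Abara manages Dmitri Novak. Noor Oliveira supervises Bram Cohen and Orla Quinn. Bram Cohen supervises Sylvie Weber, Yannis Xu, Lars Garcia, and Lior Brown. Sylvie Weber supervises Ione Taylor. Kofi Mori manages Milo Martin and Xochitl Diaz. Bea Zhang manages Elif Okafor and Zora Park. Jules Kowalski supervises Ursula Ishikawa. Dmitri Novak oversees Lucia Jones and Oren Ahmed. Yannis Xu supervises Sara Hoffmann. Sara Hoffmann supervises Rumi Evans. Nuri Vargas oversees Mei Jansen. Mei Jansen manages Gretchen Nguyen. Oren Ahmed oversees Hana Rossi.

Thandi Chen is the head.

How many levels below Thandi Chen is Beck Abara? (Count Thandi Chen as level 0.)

Chain from Beck Abara up to Thandi Chen: Beck Abara → Ravi Singh → Judy Dubois → Fatou Zhou → Thandi Chen. That is 4 steps up, so Beck Abara is 4 levels below Thandi Chen.

4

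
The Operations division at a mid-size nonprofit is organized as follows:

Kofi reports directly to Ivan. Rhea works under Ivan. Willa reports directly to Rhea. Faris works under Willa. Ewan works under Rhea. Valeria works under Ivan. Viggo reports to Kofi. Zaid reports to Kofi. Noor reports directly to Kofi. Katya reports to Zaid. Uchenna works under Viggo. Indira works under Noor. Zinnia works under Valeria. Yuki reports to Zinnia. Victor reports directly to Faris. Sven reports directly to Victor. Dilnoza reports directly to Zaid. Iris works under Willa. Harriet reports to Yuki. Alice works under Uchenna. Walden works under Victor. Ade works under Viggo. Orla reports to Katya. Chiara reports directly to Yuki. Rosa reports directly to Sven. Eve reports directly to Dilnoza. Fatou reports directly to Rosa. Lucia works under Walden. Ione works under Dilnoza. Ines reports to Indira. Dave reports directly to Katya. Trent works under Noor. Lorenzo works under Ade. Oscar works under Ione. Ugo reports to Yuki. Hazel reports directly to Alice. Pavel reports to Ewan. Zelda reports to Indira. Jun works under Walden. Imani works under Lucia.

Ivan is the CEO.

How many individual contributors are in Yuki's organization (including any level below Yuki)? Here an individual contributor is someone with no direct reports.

The people in Yuki's organization with no one reporting to them are Ugo, Chiara, Harriet. That is 3.

3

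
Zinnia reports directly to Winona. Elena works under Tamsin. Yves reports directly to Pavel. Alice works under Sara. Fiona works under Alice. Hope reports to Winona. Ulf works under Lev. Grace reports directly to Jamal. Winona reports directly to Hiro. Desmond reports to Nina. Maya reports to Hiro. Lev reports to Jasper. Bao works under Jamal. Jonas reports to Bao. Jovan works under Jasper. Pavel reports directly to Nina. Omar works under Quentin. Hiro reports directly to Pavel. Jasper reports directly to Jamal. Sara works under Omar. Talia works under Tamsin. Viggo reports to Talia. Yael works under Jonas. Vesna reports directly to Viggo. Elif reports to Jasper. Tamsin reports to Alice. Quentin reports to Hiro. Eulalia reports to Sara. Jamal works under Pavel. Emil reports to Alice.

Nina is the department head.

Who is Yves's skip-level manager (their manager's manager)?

Yves reports to Pavel, and Pavel reports to Nina. So Yves's skip-level manager is Nina.

Nina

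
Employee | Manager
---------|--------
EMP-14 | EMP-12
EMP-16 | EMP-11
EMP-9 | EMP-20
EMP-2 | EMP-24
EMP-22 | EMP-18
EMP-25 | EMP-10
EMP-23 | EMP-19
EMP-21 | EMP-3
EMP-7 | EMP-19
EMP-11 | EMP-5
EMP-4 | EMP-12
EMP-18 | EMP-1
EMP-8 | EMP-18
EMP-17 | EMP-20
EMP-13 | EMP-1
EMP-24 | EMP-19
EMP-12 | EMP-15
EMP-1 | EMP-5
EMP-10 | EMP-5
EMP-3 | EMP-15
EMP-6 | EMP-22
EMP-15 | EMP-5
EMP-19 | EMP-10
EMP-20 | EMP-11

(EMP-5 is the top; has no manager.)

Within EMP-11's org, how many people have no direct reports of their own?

The people in EMP-11's organization with no one reporting to them are EMP-16, EMP-17, EMP-9. That is 3.

3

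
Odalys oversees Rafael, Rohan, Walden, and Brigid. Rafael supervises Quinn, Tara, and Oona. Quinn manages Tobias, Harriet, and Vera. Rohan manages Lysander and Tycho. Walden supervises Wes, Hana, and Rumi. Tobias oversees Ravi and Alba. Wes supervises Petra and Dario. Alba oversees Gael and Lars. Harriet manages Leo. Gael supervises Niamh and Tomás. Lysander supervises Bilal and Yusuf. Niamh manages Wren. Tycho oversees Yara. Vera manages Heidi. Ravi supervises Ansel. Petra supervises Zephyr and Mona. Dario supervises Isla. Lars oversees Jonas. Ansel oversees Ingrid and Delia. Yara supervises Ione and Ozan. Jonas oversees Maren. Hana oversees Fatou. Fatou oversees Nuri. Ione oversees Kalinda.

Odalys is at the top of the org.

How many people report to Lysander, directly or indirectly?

2

Lysander directly manages Bilal, Yusuf. Bilal has no reports. Yusuf has no reports. So Lysander's organization is 2 direct reports plus everyone under them: 1 + 1 = 2.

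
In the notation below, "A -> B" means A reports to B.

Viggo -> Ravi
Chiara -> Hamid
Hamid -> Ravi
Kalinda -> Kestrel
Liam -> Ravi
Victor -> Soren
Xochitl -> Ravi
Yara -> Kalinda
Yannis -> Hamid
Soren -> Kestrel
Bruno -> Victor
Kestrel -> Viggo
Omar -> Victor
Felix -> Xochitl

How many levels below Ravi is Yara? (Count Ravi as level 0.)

4

Chain from Yara up to Ravi: Yara → Kalinda → Kestrel → Viggo → Ravi. That is 4 steps up, so Yara is 4 levels below Ravi.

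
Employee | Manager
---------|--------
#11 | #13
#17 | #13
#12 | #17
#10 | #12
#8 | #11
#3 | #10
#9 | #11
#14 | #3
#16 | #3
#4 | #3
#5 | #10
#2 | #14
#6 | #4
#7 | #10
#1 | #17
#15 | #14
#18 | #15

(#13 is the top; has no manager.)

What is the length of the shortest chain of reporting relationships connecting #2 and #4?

3

#2 is 2 levels below #3, and #4 is 1 level below #3 (their lowest common manager). The shortest path runs up from #2 to #3 and back down to #4: 2 + 1 = 3 links.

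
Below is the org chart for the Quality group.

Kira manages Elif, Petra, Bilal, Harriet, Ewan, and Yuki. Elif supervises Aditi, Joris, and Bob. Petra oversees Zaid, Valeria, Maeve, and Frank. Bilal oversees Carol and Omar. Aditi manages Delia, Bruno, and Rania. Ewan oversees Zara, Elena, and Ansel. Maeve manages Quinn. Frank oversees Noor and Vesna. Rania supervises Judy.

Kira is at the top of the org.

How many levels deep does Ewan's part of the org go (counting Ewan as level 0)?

The longest chain under Ewan runs Ewan → Ansel, which is 1 level below Ewan.

1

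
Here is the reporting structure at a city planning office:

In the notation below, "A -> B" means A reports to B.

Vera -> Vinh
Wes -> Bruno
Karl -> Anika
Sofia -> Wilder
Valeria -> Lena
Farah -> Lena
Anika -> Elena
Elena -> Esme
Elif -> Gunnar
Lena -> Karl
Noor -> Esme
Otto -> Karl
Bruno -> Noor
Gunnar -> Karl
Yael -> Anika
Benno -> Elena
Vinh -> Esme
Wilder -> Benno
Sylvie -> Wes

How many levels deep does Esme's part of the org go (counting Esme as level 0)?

The longest chain under Esme runs Esme → Elena → Anika → Karl → Gunnar → Elif, which is 5 levels below Esme.

5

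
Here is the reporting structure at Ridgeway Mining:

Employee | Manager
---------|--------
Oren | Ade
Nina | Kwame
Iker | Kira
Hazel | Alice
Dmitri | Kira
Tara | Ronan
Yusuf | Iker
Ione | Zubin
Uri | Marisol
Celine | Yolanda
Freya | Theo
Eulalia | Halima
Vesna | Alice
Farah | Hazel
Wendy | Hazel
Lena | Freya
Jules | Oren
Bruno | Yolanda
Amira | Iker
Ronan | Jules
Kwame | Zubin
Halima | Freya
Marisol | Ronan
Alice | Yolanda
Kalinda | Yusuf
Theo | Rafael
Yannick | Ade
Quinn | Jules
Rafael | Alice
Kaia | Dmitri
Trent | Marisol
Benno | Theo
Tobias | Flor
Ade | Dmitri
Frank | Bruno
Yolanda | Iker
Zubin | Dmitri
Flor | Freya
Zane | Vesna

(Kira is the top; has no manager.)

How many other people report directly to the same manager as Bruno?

2

Bruno reports to Yolanda. Yolanda's other direct reports are Alice, Celine — 2 peers.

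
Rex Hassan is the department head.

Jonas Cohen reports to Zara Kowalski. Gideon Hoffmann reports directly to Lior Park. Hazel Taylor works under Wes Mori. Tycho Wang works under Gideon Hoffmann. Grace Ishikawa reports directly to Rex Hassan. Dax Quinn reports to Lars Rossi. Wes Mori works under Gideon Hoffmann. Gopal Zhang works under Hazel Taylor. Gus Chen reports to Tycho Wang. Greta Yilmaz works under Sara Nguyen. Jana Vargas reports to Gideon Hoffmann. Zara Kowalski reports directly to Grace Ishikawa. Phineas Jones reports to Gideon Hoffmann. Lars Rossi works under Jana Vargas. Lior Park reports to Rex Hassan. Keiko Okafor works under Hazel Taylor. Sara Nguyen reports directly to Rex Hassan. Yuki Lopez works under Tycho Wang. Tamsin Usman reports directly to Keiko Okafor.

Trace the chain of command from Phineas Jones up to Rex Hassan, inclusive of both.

Phineas Jones -> Gideon Hoffmann -> Lior Park -> Rex Hassan

Phineas Jones reports to Gideon Hoffmann. Gideon Hoffmann reports to Lior Park. Lior Park reports to Rex Hassan. Rex Hassan is at the top.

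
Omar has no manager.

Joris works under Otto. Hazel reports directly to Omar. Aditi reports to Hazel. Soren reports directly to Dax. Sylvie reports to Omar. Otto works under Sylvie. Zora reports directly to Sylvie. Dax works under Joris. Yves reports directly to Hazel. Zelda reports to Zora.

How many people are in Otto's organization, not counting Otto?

3

Otto directly manages Joris. Under Joris: Dax, Soren (2). That's 3 in total.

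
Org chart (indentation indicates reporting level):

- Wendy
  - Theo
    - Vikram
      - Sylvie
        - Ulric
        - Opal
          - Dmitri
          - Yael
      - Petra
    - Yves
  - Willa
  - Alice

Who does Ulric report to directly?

Sylvie

Ulric reports directly to Sylvie.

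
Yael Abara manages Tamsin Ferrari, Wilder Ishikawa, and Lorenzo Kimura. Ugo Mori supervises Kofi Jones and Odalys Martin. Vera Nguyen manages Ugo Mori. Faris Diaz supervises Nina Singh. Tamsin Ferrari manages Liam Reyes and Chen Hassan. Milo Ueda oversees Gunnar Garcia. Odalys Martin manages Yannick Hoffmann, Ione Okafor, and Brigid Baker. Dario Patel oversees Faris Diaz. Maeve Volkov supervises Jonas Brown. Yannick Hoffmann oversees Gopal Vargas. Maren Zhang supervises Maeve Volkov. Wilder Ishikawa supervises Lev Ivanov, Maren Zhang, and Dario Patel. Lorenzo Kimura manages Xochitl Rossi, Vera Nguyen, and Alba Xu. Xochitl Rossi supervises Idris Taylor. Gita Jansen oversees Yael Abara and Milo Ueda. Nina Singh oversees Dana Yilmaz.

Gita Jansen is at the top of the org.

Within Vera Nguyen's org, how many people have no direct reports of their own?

The people in Vera Nguyen's organization with no one reporting to them are Brigid Baker, Ione Okafor, Gopal Vargas, Kofi Jones. That is 4.

4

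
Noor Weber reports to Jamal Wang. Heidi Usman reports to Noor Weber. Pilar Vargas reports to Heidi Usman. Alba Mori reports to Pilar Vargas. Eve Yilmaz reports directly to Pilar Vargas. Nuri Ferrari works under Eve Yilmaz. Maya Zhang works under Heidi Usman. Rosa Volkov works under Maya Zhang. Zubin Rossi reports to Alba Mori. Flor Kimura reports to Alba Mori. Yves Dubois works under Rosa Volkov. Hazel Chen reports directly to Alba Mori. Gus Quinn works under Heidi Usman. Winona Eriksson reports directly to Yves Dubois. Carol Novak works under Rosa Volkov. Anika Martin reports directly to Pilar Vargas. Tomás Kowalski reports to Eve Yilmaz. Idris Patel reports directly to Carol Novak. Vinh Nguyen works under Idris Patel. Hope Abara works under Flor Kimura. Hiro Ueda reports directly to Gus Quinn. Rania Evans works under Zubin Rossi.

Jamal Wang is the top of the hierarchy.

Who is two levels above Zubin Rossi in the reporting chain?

Pilar Vargas

Zubin Rossi reports to Alba Mori, and Alba Mori reports to Pilar Vargas. So Zubin Rossi's skip-level manager is Pilar Vargas.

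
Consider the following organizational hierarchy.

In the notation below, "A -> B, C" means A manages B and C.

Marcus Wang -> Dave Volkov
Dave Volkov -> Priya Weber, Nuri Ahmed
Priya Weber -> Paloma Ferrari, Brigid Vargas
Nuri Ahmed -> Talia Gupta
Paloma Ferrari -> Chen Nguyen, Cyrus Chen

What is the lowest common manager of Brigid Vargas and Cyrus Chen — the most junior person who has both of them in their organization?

Brigid Vargas's chain of managers is Priya Weber, Dave Volkov, Marcus Wang. Cyrus Chen's chain of managers is Paloma Ferrari, Priya Weber, Dave Volkov, Marcus Wang. The first manager that appears in both chains is Priya Weber.

Priya Weber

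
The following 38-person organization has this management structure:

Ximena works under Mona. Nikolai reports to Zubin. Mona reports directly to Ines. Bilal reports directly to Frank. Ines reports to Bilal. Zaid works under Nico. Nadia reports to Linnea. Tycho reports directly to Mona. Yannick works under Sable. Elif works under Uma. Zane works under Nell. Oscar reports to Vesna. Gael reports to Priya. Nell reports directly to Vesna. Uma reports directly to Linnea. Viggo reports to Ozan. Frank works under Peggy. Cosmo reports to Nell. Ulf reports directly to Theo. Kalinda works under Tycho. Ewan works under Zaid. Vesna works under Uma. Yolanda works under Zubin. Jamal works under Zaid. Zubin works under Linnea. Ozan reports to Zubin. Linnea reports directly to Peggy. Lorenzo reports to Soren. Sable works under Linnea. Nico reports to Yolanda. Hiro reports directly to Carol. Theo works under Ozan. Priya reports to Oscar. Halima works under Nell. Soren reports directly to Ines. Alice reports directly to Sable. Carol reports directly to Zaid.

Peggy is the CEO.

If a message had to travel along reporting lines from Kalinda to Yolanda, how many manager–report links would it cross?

Kalinda is 6 levels below Peggy, and Yolanda is 3 levels below Peggy (their lowest common manager). The shortest path runs up from Kalinda to Peggy and back down to Yolanda: 6 + 3 = 9 links.

9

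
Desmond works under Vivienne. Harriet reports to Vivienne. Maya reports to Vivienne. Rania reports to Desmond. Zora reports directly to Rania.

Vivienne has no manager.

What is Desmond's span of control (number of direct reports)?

1

Desmond directly manages Rania. That is 1 direct report.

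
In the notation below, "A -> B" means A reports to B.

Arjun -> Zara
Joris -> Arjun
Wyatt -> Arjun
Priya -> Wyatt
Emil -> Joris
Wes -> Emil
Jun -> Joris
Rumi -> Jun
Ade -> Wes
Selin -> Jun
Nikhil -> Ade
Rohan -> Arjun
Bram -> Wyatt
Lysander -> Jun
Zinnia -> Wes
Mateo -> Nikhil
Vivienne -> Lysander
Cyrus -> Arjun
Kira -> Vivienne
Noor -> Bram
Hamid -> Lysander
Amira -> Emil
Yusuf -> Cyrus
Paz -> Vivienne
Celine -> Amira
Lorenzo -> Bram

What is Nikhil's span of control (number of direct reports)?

Nikhil directly manages Mateo. That is 1 direct report.

1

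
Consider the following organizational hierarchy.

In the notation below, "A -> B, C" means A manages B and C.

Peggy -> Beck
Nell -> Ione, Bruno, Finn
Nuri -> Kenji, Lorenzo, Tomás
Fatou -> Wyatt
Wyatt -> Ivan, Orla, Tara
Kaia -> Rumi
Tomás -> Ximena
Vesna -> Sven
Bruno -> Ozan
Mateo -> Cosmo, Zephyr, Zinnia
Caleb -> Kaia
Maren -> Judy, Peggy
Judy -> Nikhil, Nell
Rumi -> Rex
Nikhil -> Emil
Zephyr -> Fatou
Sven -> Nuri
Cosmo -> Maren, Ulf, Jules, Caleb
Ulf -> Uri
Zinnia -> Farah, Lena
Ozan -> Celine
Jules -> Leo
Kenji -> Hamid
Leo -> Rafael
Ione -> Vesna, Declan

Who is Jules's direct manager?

Jules reports directly to Cosmo.

Cosmo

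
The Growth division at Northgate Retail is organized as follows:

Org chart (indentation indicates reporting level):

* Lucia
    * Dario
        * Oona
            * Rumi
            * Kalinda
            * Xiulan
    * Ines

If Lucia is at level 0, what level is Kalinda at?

Chain from Kalinda up to Lucia: Kalinda → Oona → Dario → Lucia. That is 3 steps up, so Kalinda is 3 levels below Lucia.

3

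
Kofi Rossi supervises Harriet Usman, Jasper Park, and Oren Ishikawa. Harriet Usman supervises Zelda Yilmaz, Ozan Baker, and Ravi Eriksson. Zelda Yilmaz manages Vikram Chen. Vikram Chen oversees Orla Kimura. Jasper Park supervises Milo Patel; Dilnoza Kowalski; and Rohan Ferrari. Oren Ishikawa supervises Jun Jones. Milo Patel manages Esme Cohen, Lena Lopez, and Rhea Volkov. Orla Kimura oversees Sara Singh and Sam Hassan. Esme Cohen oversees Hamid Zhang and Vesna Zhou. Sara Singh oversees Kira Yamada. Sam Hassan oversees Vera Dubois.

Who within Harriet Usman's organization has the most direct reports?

Direct-report counts within Harriet Usman's organization: Harriet Usman has 3; Zelda Yilmaz has 1; Vikram Chen has 1; Orla Kimura has 2; Sam Hassan has 1; Sara Singh has 1. The largest is 3, held by Harriet Usman.

Harriet Usman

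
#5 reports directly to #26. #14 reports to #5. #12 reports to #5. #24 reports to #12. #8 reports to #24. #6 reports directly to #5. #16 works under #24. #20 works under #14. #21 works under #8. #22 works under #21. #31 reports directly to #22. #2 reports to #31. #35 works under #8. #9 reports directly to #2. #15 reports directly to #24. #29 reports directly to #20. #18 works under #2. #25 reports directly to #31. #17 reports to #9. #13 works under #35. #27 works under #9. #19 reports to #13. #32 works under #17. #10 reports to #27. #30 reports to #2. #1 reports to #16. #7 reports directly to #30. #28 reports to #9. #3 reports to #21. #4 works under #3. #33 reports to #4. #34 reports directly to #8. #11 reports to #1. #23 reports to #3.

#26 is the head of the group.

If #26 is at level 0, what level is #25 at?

Chain from #25 up to #26: #25 → #31 → #22 → #21 → #8 → #24 → #12 → #5 → #26. That is 8 steps up, so #25 is 8 levels below #26.

8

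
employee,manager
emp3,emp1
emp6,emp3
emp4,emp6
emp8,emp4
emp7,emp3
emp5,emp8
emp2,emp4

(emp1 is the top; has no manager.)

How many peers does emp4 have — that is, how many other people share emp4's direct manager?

emp4 reports to emp6, and emp6 has no other direct reports. emp4 has 0 peers.

0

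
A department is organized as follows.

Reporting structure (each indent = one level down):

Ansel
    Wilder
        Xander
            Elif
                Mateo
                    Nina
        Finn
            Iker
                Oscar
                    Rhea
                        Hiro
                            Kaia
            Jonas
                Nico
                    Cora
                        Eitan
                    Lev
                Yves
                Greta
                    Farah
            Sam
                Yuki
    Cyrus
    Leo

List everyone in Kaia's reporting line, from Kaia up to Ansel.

Kaia -> Hiro -> Rhea -> Oscar -> Iker -> Finn -> Wilder -> Ansel

Kaia reports to Hiro. Hiro reports to Rhea. Rhea reports to Oscar. Oscar reports to Iker. Iker reports to Finn. Finn reports to Wilder. Wilder reports to Ansel. Ansel is at the top.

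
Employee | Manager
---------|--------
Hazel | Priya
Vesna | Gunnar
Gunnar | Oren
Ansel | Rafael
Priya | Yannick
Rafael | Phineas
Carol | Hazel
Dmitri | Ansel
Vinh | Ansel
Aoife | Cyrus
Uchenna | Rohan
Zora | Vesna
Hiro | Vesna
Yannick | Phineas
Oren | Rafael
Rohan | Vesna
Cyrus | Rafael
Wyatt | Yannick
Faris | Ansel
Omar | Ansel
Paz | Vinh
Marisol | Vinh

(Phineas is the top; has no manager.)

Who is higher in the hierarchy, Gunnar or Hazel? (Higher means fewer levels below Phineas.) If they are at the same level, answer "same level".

same level

Both Gunnar and Hazel are 3 levels below Phineas.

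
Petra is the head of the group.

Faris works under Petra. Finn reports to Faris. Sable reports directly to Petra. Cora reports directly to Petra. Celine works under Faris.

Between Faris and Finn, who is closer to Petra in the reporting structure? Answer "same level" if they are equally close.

Faris is 1 level below Petra; Finn is 2. Faris is higher.

Faris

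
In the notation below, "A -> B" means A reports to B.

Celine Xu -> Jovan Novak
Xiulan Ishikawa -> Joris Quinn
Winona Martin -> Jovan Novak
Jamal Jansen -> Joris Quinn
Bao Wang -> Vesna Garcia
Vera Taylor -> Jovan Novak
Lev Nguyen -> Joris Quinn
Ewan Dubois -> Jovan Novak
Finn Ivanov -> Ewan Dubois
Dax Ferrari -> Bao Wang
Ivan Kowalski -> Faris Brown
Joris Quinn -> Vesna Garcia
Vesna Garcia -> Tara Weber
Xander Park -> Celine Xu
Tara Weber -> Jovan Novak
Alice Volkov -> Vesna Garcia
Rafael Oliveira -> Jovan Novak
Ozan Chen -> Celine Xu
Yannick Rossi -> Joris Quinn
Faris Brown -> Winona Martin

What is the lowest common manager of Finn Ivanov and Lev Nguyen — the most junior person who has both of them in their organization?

Finn Ivanov's chain of managers is Ewan Dubois, Jovan Novak. Lev Nguyen's chain of managers is Joris Quinn, Vesna Garcia, Tara Weber, Jovan Novak. The first manager that appears in both chains is Jovan Novak.

Jovan Novak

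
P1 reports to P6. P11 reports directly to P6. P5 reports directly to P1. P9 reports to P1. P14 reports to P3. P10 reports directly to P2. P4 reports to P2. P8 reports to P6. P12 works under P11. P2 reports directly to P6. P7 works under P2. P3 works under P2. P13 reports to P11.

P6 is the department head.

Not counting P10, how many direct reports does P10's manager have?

3

P10 reports to P2. P2's other direct reports are P4, P7, P3 — 3 peers.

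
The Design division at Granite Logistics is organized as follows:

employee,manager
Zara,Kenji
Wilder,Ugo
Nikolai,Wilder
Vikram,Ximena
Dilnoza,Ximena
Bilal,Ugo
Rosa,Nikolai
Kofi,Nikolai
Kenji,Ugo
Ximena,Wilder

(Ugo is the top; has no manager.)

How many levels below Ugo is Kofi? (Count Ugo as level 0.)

3

Chain from Kofi up to Ugo: Kofi → Nikolai → Wilder → Ugo. That is 3 steps up, so Kofi is 3 levels below Ugo.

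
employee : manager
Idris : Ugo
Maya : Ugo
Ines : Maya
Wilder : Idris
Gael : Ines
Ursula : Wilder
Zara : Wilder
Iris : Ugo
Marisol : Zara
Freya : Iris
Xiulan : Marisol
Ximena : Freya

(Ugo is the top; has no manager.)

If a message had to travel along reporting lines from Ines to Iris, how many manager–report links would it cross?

3

Ines is 2 levels below Ugo, and Iris is 1 level below Ugo (their lowest common manager). The shortest path runs up from Ines to Ugo and back down to Iris: 2 + 1 = 3 links.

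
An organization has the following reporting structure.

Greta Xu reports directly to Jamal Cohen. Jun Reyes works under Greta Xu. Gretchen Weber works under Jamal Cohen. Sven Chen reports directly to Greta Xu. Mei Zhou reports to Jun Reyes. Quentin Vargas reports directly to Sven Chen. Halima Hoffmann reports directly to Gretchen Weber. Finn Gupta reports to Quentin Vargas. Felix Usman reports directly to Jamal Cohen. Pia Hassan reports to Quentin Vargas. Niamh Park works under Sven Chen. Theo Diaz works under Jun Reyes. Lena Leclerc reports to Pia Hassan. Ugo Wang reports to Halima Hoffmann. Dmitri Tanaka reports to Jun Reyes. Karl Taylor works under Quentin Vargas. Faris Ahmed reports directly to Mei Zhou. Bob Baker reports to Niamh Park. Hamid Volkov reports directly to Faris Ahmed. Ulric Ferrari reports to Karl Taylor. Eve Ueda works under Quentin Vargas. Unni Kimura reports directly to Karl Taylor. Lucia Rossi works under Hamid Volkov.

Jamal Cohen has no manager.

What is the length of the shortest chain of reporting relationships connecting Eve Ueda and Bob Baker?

4

Eve Ueda is 2 levels below Sven Chen, and Bob Baker is 2 levels below Sven Chen (their lowest common manager). The shortest path runs up from Eve Ueda to Sven Chen and back down to Bob Baker: 2 + 2 = 4 links.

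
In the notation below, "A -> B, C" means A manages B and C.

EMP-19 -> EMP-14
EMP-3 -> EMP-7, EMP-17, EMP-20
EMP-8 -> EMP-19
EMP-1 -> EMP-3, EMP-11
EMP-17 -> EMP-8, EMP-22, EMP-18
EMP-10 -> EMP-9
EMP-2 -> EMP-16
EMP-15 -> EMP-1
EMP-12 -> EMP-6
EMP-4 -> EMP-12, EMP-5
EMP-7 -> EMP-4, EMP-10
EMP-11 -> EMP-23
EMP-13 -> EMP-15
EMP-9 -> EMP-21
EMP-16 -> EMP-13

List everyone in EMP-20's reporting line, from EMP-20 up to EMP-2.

EMP-20 reports to EMP-3. EMP-3 reports to EMP-1. EMP-1 reports to EMP-15. EMP-15 reports to EMP-13. EMP-13 reports to EMP-16. EMP-16 reports to EMP-2. EMP-2 is at the top.

EMP-20 -> EMP-3 -> EMP-1 -> EMP-15 -> EMP-13 -> EMP-16 -> EMP-2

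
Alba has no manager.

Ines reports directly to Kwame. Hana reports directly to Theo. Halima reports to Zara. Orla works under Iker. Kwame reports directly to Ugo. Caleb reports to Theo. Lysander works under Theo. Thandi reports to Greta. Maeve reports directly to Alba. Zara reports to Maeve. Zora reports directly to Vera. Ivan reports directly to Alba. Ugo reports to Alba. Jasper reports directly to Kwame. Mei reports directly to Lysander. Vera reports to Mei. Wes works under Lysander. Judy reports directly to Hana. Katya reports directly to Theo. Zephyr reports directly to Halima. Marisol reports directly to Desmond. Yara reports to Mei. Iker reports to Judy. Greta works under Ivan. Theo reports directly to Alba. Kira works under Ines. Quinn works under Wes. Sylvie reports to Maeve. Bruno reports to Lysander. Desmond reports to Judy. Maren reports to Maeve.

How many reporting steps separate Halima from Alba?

Chain from Halima up to Alba: Halima → Zara → Maeve → Alba. That is 3 steps up, so Halima is 3 levels below Alba.

3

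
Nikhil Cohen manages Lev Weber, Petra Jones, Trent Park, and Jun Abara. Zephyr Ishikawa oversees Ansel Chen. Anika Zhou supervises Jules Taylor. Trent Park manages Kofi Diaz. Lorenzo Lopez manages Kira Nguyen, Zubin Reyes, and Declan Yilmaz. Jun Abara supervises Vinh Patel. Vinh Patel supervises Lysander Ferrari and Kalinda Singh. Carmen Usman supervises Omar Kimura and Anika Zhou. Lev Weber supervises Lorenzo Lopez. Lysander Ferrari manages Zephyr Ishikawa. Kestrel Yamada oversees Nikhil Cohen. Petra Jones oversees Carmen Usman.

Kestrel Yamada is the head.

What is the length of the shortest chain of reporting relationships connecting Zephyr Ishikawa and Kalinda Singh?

3

Zephyr Ishikawa is 2 levels below Vinh Patel, and Kalinda Singh is 1 level below Vinh Patel (their lowest common manager). The shortest path runs up from Zephyr Ishikawa to Vinh Patel and back down to Kalinda Singh: 2 + 1 = 3 links.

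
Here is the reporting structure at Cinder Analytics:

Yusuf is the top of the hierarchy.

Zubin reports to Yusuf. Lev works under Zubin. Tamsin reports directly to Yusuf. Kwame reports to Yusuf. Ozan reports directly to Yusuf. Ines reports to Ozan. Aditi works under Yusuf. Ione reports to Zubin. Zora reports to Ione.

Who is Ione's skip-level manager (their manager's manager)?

Ione reports to Zubin, and Zubin reports to Yusuf. So Ione's skip-level manager is Yusuf.

Yusuf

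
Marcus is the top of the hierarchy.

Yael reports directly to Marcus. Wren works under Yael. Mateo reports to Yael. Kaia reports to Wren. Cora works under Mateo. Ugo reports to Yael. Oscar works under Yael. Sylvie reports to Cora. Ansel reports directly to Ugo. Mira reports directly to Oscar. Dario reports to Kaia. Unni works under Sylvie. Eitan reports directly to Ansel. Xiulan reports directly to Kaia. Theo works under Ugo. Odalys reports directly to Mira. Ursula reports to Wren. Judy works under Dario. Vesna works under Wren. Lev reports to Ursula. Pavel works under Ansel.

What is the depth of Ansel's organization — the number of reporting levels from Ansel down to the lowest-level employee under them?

1

The longest chain under Ansel runs Ansel → Pavel, which is 1 level below Ansel.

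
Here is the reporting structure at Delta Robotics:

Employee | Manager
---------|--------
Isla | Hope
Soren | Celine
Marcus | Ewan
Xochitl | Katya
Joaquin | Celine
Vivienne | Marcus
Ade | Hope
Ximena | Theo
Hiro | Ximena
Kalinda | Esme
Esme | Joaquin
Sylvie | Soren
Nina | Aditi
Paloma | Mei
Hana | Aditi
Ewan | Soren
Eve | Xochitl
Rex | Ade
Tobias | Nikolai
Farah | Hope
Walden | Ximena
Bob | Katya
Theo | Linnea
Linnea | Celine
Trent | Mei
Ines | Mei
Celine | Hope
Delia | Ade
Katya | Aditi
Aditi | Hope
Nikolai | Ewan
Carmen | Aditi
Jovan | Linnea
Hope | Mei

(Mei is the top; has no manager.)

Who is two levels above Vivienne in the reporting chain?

Ewan

Vivienne reports to Marcus, and Marcus reports to Ewan. So Vivienne's skip-level manager is Ewan.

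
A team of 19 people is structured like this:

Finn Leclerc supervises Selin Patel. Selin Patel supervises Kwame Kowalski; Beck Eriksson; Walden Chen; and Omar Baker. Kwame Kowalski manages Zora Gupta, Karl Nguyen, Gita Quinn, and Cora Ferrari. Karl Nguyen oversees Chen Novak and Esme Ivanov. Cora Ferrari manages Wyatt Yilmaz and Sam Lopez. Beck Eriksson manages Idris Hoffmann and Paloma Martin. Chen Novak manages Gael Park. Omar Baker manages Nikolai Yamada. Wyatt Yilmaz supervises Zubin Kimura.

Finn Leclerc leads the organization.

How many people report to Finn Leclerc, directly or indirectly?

18

Finn Leclerc directly manages Selin Patel. Under Selin Patel: Omar Baker, Nikolai Yamada, Walden Chen, Beck Eriksson, Paloma Martin, Idris Hoffmann, Kwame Kowalski, Zora Gupta, Gita Quinn, Cora Ferrari, Wyatt Yilmaz, Zubin Kimura, Sam Lopez, Karl Nguyen, Esme Ivanov, Chen Novak, Gael Park (17). That's 18 in total.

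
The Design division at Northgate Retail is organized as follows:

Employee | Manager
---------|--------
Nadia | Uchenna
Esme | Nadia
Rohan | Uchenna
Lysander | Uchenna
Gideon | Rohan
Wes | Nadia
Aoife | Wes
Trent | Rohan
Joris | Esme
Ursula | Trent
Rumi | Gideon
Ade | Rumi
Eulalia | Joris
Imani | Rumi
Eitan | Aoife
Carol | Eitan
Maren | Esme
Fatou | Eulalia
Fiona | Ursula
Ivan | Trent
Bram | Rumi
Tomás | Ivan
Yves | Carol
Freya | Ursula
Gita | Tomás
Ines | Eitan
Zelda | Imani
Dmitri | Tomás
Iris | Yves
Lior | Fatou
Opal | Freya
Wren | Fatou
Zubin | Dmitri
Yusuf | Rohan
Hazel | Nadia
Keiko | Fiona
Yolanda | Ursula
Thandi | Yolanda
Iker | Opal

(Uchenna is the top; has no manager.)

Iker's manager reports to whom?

Freya

Iker reports to Opal, and Opal reports to Freya. So Iker's skip-level manager is Freya.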